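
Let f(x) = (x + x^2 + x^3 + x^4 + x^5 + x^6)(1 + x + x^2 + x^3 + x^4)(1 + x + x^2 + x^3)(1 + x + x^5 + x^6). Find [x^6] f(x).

32

(x + x^2 + x^3 + x^4 + x^5 + x^6) has coefficients 0,1,1,1,1,1,1 for degrees 0…6.
(1 + x + x^2 + x^3 + x^4) has coefficients 1,1,1,1,1,0,0 for degrees 0…6.
Multiplying by (1 + x + x^2 + x^3) gives running coefficients 1,2,3,4,4,3,2 for degrees 0…6.
Finally multiplying by (1 + x + x^5 + x^6), the product of all factors after the first has coefficients 1,3,5,7,8,8,8 for degrees 0…6.
[x^6] = 1·8 + 1·8 + 1·7 + 1·5 + 1·3 + 1·1 = 32.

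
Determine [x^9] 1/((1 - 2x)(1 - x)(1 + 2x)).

Partial fractions give a closed form: a_n = (1)·2^n + (-1/3)·1^n + (1/3)·(-2)^n.
At n = 9: a_9 = 341.

341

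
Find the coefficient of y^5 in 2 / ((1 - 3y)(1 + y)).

Partial fractions give a closed form: a_n = (3/2)·3^n + (1/2)·(-1)^n.
At n = 5: a_5 = 364.

364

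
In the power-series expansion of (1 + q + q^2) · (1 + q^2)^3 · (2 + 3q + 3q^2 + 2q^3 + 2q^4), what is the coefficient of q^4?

37

(1 + q + q^2) has coefficients 1,1,1 for degrees 0…2.
(1 + q^2)^3 has coefficients 1,0,3,0,3 for degrees 0…4.
Finally multiplying by (2 + 3q + 3q^2 + 2q^3 + 2q^4), the product of all factors after the first has coefficients 2,3,9,11,17 for degrees 0…4.
[q^4] = 1·17 + 1·11 + 1·9 = 37.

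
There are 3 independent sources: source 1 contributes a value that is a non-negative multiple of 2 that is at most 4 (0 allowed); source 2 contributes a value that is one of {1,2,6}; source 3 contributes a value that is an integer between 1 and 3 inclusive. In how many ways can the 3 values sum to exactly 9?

3

The generating function for the choices is (1 + q² + q⁴)·(q + q² + q⁶)·(q + q² + q³); the count is [q⁹].
(1 + q² + q⁴) has coefficients 1,0,1,0,1 for degrees 0…4.
(q + q² + q⁶) has coefficients 0,1,1,0,0,0,1,0,0,0 for degrees 0…9.
Finally multiplying by (q + q² + q³), the product of all factors after the first has coefficients 0,0,1,2,2,1,0,1,1,1 for degrees 0…9.
[q⁹] = 1·1 + 1·1 + 1·1 = 3.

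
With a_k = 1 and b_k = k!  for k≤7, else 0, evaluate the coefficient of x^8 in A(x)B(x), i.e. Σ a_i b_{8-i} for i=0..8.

The convolution is the x^8 coefficient of A(x)B(x).
Σ = 1·0 + 1·5040 + 1·720 + 1·120 + 1·24 + 1·6 + 1·2 + 1·1 + 1·1 = 5914.

5914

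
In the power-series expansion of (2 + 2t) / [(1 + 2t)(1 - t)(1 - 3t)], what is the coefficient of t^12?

Partial fractions give a closed form: a_n = (4/15)·(-2)^n + (-2/3)·1^n + (12/5)·3^n.
At n = 12: a_12 = 1276550.

1276550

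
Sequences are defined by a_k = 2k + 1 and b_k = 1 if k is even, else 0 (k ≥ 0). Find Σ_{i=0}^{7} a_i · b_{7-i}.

36

The convolution is the x^7 coefficient of A(x)B(x).
Σ = 1·0 + 3·1 + 5·0 + 7·1 + 9·0 + 11·1 + 13·0 + 15·1 = 36.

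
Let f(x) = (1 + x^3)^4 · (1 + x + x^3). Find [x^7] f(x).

6

(1 + x^3)^4 has coefficients 1,0,0,4,0,0,6,0 for degrees 0…7.
(1 + x + x^3) has coefficients 1,1,0,1,0,0,0,0 for degrees 0…7.
[x^7] = 1·0 + 4·0 + 6·1 = 6.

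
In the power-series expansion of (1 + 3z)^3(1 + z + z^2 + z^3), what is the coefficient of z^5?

54

(1 + 3z)^3 has coefficients 1,9,27,27 for degrees 0…3.
(1 + z + z^2 + z^3) has coefficients 1,1,1,1,0,0 for degrees 0…5.
[z^5] = 1·0 + 9·0 + 27·1 + 27·1 = 54.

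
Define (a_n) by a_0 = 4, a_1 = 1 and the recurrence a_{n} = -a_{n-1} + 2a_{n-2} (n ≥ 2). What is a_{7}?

-125

The ordinary generating function has denominator 1 + y - 2y^2.
Iterating the recurrence: a_0,…,a_{7} = 4, 1, 7, -5, 19, -29, 67, -125.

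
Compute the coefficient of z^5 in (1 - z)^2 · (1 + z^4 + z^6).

-2

(1 - z)^2 has coefficients 1,-2,1 for degrees 0…2.
(1 + z^4 + z^6) has coefficients 1,0,0,0,1,0 for degrees 0…5.
[z^5] = 1·0 − 2·1 + 1·0 = -2.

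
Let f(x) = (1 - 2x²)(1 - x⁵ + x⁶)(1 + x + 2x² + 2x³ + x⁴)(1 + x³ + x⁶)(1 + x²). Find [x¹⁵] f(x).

(1 - 2x²) has coefficients 1,0,-2 for degrees 0…2.
(1 - x⁵ + x⁶) has coefficients 1,0,0,0,0,-1,1,0,0,0,0,0,0,0,0,0 for degrees 0…15.
Multiplying by (1 + x + 2x² + 2x³ + x⁴) gives running coefficients 1,1,2,2,1,-1,0,-1,0,1,1,0,0,0,0,0 for degrees 0…15.
Multiplying by (1 + x³ + x⁶) gives running coefficients 1,1,2,3,2,1,3,1,1,3,1,-1,1,0,0,1 for degrees 0…15.
Finally multiplying by (1 + x²), the product of all factors after the first has coefficients 1,1,3,4,4,4,5,2,4,4,2,2,2,-1,1,1 for degrees 0…15.
[x¹⁵] = 1·1 − 2·(-1) = 3.

3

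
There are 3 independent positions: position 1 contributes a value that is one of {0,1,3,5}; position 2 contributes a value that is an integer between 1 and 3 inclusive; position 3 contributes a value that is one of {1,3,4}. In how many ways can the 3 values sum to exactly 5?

5

The generating function for the choices is (1 + t + t^3 + t^5)·(t + t^2 + t^3)·(t + t^3 + t^4); the count is [t^5].
(1 + t + t^3 + t^5) has coefficients 1,1,0,1,0,1 for degrees 0…5.
(t + t^2 + t^3) has coefficients 0,1,1,1,0,0 for degrees 0…5.
Finally multiplying by (t + t^3 + t^4), the product of all factors after the first has coefficients 0,0,1,1,2,2 for degrees 0…5.
[t^5] = 1·2 + 1·2 + 1·1 + 1·0 = 5.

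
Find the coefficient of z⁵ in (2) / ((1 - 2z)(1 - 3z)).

1330

The denominator gives the recurrence a_n = 5a_(n−1) − 6a_(n−2) for n ≥ 3; the numerator fixes a_0 = 2, a_1 = 10, a_2 = 38.
Iterating: 2, 10, 38, 130, 422, 1330, so a_5 = 1330.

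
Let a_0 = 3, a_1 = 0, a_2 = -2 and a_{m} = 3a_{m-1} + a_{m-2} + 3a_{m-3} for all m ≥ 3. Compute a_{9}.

The ordinary generating function has denominator 1 - 3t - t^2 - 3t^3.
Iterating the recurrence: a_0,…,a_{9} = 3, 0, -2, 3, 7, 18, 70, 249, 871, 3072.

3072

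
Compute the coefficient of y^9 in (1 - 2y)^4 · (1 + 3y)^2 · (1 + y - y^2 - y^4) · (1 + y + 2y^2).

600

(1 - 2y)^4 has coefficients 1,-8,24,-32,16 for degrees 0…4.
(1 + 3y)^2 has coefficients 1,6,9,0,0,0,0,0,0,0 for degrees 0…9.
Multiplying by (1 + y - y^2 - y^4) gives running coefficients 1,7,14,3,-10,-6,-9,0,0,0 for degrees 0…9.
Finally multiplying by (1 + y + 2y^2), the product of all factors after the first has coefficients 1,8,23,31,21,-10,-35,-21,-18,0 for degrees 0…9.
[y^9] = 1·0 − 8·(-18) + 24·(-21) − 32·(-35) + 16·(-10) = 600.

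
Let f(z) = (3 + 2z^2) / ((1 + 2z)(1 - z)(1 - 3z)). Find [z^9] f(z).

56602

The denominator gives the recurrence a_n = 2a_(n−1) + 5a_(n−2) − 6a_(n−3) for n ≥ 3; the numerator fixes a_0 = 3, a_1 = 6, a_2 = 29.
Iterating: 3, 6, 29, 70, 249, 674, 2173, 6222, 19265, 56602, so a_9 = 56602.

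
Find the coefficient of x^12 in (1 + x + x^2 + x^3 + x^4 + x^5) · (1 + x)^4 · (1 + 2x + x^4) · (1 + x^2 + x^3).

49

(1 + x + x^2 + x^3 + x^4 + x^5) has coefficients 1,1,1,1,1,1 for degrees 0…5.
(1 + x)^4 has coefficients 1,4,6,4,1,0,0,0,0,0,0,0,0 for degrees 0…12.
Multiplying by (1 + 2x + x^4) gives running coefficients 1,6,14,16,10,6,6,4,1,0,0,0,0 for degrees 0…12.
Finally multiplying by (1 + x^2 + x^3), the product of all factors after the first has coefficients 1,6,15,23,30,36,32,20,13,10,5,1,0 for degrees 0…12.
[x^12] = 1·0 + 1·1 + 1·5 + 1·10 + 1·13 + 1·20 = 49.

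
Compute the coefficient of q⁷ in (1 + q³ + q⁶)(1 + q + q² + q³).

(1 + q³ + q⁶) has coefficients 1,0,0,1,0,0,1 for degrees 0…6.
(1 + q + q² + q³) has coefficients 1,1,1,1,0,0,0,0 for degrees 0…7.
[q⁷] = 1·0 + 1·0 + 1·1 = 1.

1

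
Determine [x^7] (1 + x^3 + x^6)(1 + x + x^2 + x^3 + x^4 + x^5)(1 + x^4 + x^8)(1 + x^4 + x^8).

6

(1 + x^3 + x^6) has coefficients 1,0,0,1,0,0,1 for degrees 0…6.
(1 + x + x^2 + x^3 + x^4 + x^5) has coefficients 1,1,1,1,1,1,0,0 for degrees 0…7.
Multiplying by (1 + x^4 + x^8) gives running coefficients 1,1,1,1,2,2,1,1 for degrees 0…7.
Finally multiplying by (1 + x^4 + x^8), the product of all factors after the first has coefficients 1,1,1,1,3,3,2,2 for degrees 0…7.
[x^7] = 1·2 + 1·3 + 1·1 = 6.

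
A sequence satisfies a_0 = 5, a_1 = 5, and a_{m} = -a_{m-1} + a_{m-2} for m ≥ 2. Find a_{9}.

The ordinary generating function has denominator 1 + z - z^2.
Iterating the recurrence: a_0,…,a_{9} = 5, 5, 0, 5, -5, 10, -15, 25, -40, 65.

65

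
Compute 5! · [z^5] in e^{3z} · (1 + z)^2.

The EGF product rule gives c_5 = Σ_{k_1+k_2=5} C(5; k_1,k_2) · ∏ g_i(k_i), where e^{3z} gives (3)^k; (1+z)^2 gives the falling factorial (2)_k.
g_1(k) for k = 0…5: 1, 3, 9, 27, 81, 243.
g_2(k) for k = 0…5: 1, 2, 2, 0, 0, 0.
c_5 = Σ_k C(5,k)·g_1(k)·g_2(5−k) = 10·27·2 + 5·81·2 + 1·243·1 = 540 + 810 + 243 = 1593.

1593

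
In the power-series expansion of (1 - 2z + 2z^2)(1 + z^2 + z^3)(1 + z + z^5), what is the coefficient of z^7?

3

(1 - 2z + 2z^2) has coefficients 1,-2,2 for degrees 0…2.
(1 + z^2 + z^3) has coefficients 1,0,1,1,0,0,0,0 for degrees 0…7.
Finally multiplying by (1 + z + z^5), the product of all factors after the first has coefficients 1,1,1,2,1,1,0,1 for degrees 0…7.
[z^7] = 1·1 − 2·0 + 2·1 = 3.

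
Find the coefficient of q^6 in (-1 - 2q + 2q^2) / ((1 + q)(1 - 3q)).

-789

The denominator gives the recurrence a_n = 2a_(n−1) + 3a_(n−2) for n ≥ 3; the numerator fixes a_0 = -1, a_1 = -4, a_2 = -9.
Iterating: -1, -4, -9, -30, -87, -264, -789, so a_6 = -789.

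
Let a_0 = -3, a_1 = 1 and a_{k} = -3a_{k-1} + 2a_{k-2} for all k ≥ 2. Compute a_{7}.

4733

The ordinary generating function has denominator 1 + 3q - 2q^2.
Iterating the recurrence: a_0,…,a_{7} = -3, 1, -9, 29, -105, 373, -1329, 4733.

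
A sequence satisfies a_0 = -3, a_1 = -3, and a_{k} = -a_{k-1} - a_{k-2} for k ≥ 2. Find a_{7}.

-3

The ordinary generating function has denominator 1 + y + y^2.
Iterating the recurrence: a_0,…,a_{7} = -3, -3, 6, -3, -3, 6, -3, -3.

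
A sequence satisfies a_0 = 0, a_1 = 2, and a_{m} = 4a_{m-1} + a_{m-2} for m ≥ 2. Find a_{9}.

The ordinary generating function has denominator 1 - 4q - q^2.
Iterating the recurrence: a_0,…,a_{9} = 0, 2, 8, 34, 144, 610, 2584, 10946, 46368, 196418.

196418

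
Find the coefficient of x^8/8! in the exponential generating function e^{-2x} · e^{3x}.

The EGF product rule gives c_8 = Σ_{k_1+k_2=8} C(8; k_1,k_2) · ∏ g_i(k_i), where e^{-2x} gives (-2)^k; e^{3x} gives (3)^k.
g_1(k) for k = 0…8: 1, -2, 4, -8, 16, -32, 64, -128, 256.
g_2(k) for k = 0…8: 1, 3, 9, 27, 81, 243, 729, 2187, 6561.
c_8 = Σ_k C(8,k)·g_1(k)·g_2(8−k) = 1·1·6561 + 8·(-2)·2187 + 28·4·729 + 56·(-8)·243 + 70·16·81 + 56·(-32)·27 + 28·64·9 + 8·(-128)·3 + 1·256·1 = 6561 − 34992 + 81648 − 108864 + 90720 − 48384 + 16128 − 3072 + 256 = 1.

1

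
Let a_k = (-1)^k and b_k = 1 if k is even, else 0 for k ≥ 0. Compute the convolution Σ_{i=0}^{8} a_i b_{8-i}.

The convolution is the t^8 coefficient of A(t)B(t).
Σ = 1·1 − 1·0 + 1·1 − 1·0 + 1·1 − 1·0 + 1·1 − 1·0 + 1·1 = 5.

5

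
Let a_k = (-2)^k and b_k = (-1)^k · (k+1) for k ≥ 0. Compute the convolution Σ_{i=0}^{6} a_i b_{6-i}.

This is [x^6] in the product of the two ordinary generating functions.
Σ = 1·7 − 2·(-6) + 4·5 − 8·(-4) + 16·3 − 32·(-2) + 64·1 = 247.

247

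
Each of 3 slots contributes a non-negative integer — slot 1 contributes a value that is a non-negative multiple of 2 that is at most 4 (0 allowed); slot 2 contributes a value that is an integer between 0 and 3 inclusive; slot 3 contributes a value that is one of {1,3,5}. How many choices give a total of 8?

The generating function for the choices is (1 + q² + q⁴)·(1 + q + q² + q³)·(q + q³ + q⁵); the count is [q⁸].
(1 + q² + q⁴) has coefficients 1,0,1,0,1 for degrees 0…4.
(1 + q + q² + q³) has coefficients 1,1,1,1,0,0,0,0,0 for degrees 0…8.
Finally multiplying by (q + q³ + q⁵), the product of all factors after the first has coefficients 0,1,1,2,2,2,2,1,1 for degrees 0…8.
[q⁸] = 1·1 + 1·2 + 1·2 = 5.

5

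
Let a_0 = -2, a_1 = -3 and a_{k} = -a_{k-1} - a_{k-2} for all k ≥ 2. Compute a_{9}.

The ordinary generating function has denominator 1 + t + t^2.
Iterating the recurrence: a_0,…,a_{9} = -2, -3, 5, -2, -3, 5, -2, -3, 5, -2.

-2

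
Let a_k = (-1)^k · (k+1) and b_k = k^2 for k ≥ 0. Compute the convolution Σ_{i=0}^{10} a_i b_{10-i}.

30

This is [x^10] in the product of the two ordinary generating functions.
Σ = 1·100 − 2·81 + 3·64 − 4·49 + 5·36 − 6·25 + 7·16 − 8·9 + 9·4 − 10·1 + 11·0 = 30.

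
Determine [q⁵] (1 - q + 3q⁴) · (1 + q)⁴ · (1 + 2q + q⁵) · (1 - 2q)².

(1 - q + 3q⁴) has coefficients 1,-1,0,0,3 for degrees 0…4.
(1 + q)⁴ has coefficients 1,4,6,4,1,0 for degrees 0…5.
Multiplying by (1 + 2q + q⁵) gives running coefficients 1,6,14,16,9,3 for degrees 0…5.
Finally multiplying by (1 - 2q)², the product of all factors after the first has coefficients 1,2,-6,-16,1,31 for degrees 0…5.
[q⁵] = 1·31 − 1·1 + 3·2 = 36.

36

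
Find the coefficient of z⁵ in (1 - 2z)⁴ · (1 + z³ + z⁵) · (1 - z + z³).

41

(1 - 2z)⁴ has coefficients 1,-8,24,-32,16 for degrees 0…4.
(1 + z³ + z⁵) has coefficients 1,0,0,1,0,1 for degrees 0…5.
Finally multiplying by (1 - z + z³), the product of all factors after the first has coefficients 1,-1,0,2,-1,1 for degrees 0…5.
[z⁵] = 1·1 − 8·(-1) + 24·2 − 32·0 + 16·(-1) = 41.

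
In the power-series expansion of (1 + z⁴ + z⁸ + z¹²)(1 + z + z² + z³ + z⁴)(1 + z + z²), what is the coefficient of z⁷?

3

(1 + z⁴ + z⁸ + z¹²) has coefficients 1,0,0,0,1,0,0,0 for degrees 0…7.
(1 + z + z² + z³ + z⁴) has coefficients 1,1,1,1,1,0,0,0 for degrees 0…7.
Finally multiplying by (1 + z + z²), the product of all factors after the first has coefficients 1,2,3,3,3,2,1,0 for degrees 0…7.
[z⁷] = 1·0 + 1·3 = 3.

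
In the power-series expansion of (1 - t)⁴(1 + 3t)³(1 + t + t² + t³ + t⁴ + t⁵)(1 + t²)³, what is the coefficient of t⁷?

78

(1 - t)⁴ has coefficients 1,-4,6,-4,1 for degrees 0…4.
(1 + 3t)³ has coefficients 1,9,27,27,0,0,0,0 for degrees 0…7.
Multiplying by (1 + t + t² + t³ + t⁴ + t⁵) gives running coefficients 1,10,37,64,64,64,63,54 for degrees 0…7.
Finally multiplying by (1 + t²)³, the product of all factors after the first has coefficients 1,10,40,94,178,286,367,448 for degrees 0…7.
[t⁷] = 1·448 − 4·367 + 6·286 − 4·178 + 1·94 = 78.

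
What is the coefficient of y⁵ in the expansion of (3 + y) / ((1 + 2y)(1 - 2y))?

16

The denominator gives the recurrence a_n = 4a_(n−2) for n ≥ 2; the numerator fixes a_0 = 3, a_1 = 1.
Iterating: 3, 1, 12, 4, 48, 16, so a_5 = 16.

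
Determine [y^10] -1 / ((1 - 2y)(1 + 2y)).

Partial fractions give a closed form: a_n = (-1/2)·2^n + (-1/2)·(-2)^n.
At n = 10: a_10 = -1024.

-1024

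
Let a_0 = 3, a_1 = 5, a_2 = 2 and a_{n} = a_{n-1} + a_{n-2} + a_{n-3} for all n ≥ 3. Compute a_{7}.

The ordinary generating function has denominator 1 - y - y^2 - y^3.
Iterating the recurrence: a_0,…,a_{7} = 3, 5, 2, 10, 17, 29, 56, 102.

102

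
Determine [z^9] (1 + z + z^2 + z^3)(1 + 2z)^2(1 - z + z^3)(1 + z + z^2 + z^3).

(1 + z + z^2 + z^3) has coefficients 1,1,1,1 for degrees 0…3.
(1 + 2z)^2 has coefficients 1,4,4,0,0,0,0,0,0,0 for degrees 0…9.
Multiplying by (1 - z + z^3) gives running coefficients 1,3,0,-3,4,4,0,0,0,0 for degrees 0…9.
Finally multiplying by (1 + z + z^2 + z^3), the product of all factors after the first has coefficients 1,4,4,1,4,5,5,8,4,0 for degrees 0…9.
[z^9] = 1·0 + 1·4 + 1·8 + 1·5 = 17.

17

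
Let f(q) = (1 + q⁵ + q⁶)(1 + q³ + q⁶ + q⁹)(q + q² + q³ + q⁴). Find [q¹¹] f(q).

3

(1 + q⁵ + q⁶) has coefficients 1,0,0,0,0,1,1 for degrees 0…6.
(1 + q³ + q⁶ + q⁹) has coefficients 1,0,0,1,0,0,1,0,0,1,0,0 for degrees 0…11.
Finally multiplying by (q + q² + q³ + q⁴), the product of all factors after the first has coefficients 0,1,1,1,2,1,1,2,1,1,2,1 for degrees 0…11.
[q¹¹] = 1·1 + 1·1 + 1·1 = 3.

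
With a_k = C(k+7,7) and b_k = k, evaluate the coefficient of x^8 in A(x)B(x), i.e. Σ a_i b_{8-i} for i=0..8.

11440

The convolution is the t^8 coefficient of A(t)B(t).
Σ = 1·8 + 8·7 + 36·6 + 120·5 + 330·4 + 792·3 + 1716·2 + 3432·1 + 6435·0 = 11440.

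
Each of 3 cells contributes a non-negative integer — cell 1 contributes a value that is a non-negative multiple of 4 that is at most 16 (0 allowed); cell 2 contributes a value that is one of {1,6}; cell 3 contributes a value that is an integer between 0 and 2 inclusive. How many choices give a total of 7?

The generating function for the choices is (1 + x⁴ + x⁸ + x¹² + x¹⁶)·(x + x⁶)·(1 + x + x²); the count is [x⁷].
(1 + x⁴ + x⁸ + x¹² + x¹⁶) has coefficients 1,0,0,0,1,0,0,0 for degrees 0…7.
(x + x⁶) has coefficients 0,1,0,0,0,0,1,0 for degrees 0…7.
Finally multiplying by (1 + x + x²), the product of all factors after the first has coefficients 0,1,1,1,0,0,1,1 for degrees 0…7.
[x⁷] = 1·1 + 1·1 = 2.

2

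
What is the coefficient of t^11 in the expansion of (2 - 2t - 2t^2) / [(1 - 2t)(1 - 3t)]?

The denominator gives the recurrence a_n = 5a_(n−1) − 6a_(n−2) for n ≥ 3; the numerator fixes a_0 = 2, a_1 = 8, a_2 = 26.
Iterating: 2, 8, 26, 82, 254, 778, 2366, 7162, 21614, 65098, 195806, 588442, so a_11 = 588442.

588442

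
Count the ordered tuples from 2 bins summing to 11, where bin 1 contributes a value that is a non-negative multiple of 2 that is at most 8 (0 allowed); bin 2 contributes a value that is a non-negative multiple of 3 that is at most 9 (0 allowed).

The generating function for the choices is (1 + t² + t⁴ + t⁶ + t⁸)·(1 + t³ + t⁶ + t⁹); the count is [t¹¹].
(1 + t² + t⁴ + t⁶ + t⁸) has coefficients 1,0,1,0,1,0,1,0,1 for degrees 0…8.
(1 + t³ + t⁶ + t⁹) has coefficients 1,0,0,1,0,0,1,0,0,1,0,0 for degrees 0…11.
[t¹¹] = 1·0 + 1·1 + 1·0 + 1·0 + 1·1 = 2.

2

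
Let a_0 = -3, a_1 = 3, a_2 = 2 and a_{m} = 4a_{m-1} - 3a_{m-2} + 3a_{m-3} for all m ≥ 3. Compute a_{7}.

-1243

The ordinary generating function has denominator 1 - 4q + 3q^2 - 3q^3.
Iterating the recurrence: a_0,…,a_{7} = -3, 3, 2, -10, -37, -112, -367, -1243.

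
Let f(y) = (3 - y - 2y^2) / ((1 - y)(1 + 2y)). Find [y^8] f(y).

The denominator gives the recurrence a_n = −a_(n−1) + 2a_(n−2) for n ≥ 3; the numerator fixes a_0 = 3, a_1 = -4, a_2 = 8.
Iterating: 3, -4, 8, -16, 32, -64, 128, -256, 512, so a_8 = 512.

512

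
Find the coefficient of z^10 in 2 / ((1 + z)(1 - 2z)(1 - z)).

Partial fractions give a closed form: a_n = (1/3)·(-1)^n + (8/3)·2^n + (-1)·1^n.
At n = 10: a_10 = 2730.

2730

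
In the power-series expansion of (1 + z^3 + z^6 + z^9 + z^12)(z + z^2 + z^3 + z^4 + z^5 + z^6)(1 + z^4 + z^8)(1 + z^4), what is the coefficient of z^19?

10

(1 + z^3 + z^6 + z^9 + z^12) has coefficients 1,0,0,1,0,0,1,0,0,1,0,0,1 for degrees 0…12.
(z + z^2 + z^3 + z^4 + z^5 + z^6) has coefficients 0,1,1,1,1,1,1,0,0,0,0,0,0,0,0,0,0,0,0,0 for degrees 0…19.
Multiplying by (1 + z^4 + z^8) gives running coefficients 0,1,1,1,1,2,2,1,1,2,2,1,1,1,1,0,0,0,0,0 for degrees 0…19.
Finally multiplying by (1 + z^4), the product of all factors after the first has coefficients 0,1,1,1,1,3,3,2,2,4,4,2,2,3,3,1,1,1,1,0 for degrees 0…19.
[z^19] = 1·0 + 1·1 + 1·3 + 1·4 + 1·2 = 10.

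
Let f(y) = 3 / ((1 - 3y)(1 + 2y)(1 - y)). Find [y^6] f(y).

2019

Partial fractions give a closed form: a_n = (27/10)·3^n + (4/5)·(-2)^n + (-1/2)·1^n.
At n = 6: a_6 = 2019.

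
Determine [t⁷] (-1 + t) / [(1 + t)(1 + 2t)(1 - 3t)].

-503

The denominator gives the recurrence a_n = 7a_(n−2) + 6a_(n−3) for n ≥ 3; the numerator fixes a_0 = -1, a_1 = 1, a_2 = -7.
Iterating: -1, 1, -7, 1, -43, -35, -295, -503, so a_7 = -503.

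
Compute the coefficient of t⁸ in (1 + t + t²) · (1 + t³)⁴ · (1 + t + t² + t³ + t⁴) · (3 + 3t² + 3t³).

177

(1 + t + t²) has coefficients 1,1,1 for degrees 0…2.
(1 + t³)⁴ has coefficients 1,0,0,4,0,0,6,0,0 for degrees 0…8.
Multiplying by (1 + t + t² + t³ + t⁴) gives running coefficients 1,1,1,5,5,4,10,10,6 for degrees 0…8.
Finally multiplying by (3 + 3t² + 3t³), the product of all factors after the first has coefficients 3,3,6,21,21,30,60,57,60 for degrees 0…8.
[t⁸] = 1·60 + 1·57 + 1·60 = 177.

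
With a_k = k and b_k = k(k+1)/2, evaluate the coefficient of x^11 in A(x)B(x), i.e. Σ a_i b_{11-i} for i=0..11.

715

This is [x^11] in the product of the two ordinary generating functions.
Σ = 0·66 + 1·55 + 2·45 + 3·36 + 4·28 + 5·21 + 6·15 + 7·10 + 8·6 + 9·3 + 10·1 + 11·0 = 715.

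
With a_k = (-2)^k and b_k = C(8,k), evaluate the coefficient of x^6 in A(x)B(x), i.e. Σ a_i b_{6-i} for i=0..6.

The convolution is the x^6 coefficient of A(x)B(x).
Σ = 1·28 − 2·56 + 4·70 − 8·56 + 16·28 − 32·8 + 64·1 = 4.

4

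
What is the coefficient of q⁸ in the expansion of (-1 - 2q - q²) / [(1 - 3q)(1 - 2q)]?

-33840

The denominator gives the recurrence a_n = 5a_(n−1) − 6a_(n−2) for n ≥ 3; the numerator fixes a_0 = -1, a_1 = -7, a_2 = -30.
Iterating: -1, -7, -30, -108, -360, -1152, -3600, -11088, -33840, so a_8 = -33840.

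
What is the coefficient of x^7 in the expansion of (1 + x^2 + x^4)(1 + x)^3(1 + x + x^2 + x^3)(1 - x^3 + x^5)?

5

(1 + x^2 + x^4) has coefficients 1,0,1,0,1 for degrees 0…4.
(1 + x)^3 has coefficients 1,3,3,1,0,0,0,0 for degrees 0…7.
Multiplying by (1 + x + x^2 + x^3) gives running coefficients 1,4,7,8,7,4,1,0 for degrees 0…7.
Finally multiplying by (1 - x^3 + x^5), the product of all factors after the first has coefficients 1,4,7,7,3,-2,-3,0 for degrees 0…7.
[x^7] = 1·0 + 1·(-2) + 1·7 = 5.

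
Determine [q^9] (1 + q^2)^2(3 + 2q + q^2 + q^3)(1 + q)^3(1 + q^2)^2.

(1 + q^2)^2 has coefficients 1,0,2,0,1 for degrees 0…4.
(3 + 2q + q^2 + q^3) has coefficients 3,2,1,1,0,0,0,0,0,0 for degrees 0…9.
Multiplying by (1 + q)^3 gives running coefficients 3,11,16,13,8,4,1,0,0,0 for degrees 0…9.
Finally multiplying by (1 + q^2)^2, the product of all factors after the first has coefficients 3,11,22,35,43,41,33,21,10,4 for degrees 0…9.
[q^9] = 1·4 + 2·21 + 1·41 = 87.

87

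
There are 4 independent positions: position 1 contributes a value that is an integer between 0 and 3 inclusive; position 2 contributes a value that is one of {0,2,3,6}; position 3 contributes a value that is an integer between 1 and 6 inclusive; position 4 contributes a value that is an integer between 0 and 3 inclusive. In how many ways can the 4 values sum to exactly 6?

The generating function for the choices is (1 + q + q^2 + q^3)·(1 + q^2 + q^3 + q^6)·(q + q^2 + q^3 + q^4 + q^5 + q^6)·(1 + q + q^2 + q^3); the count is [q^6].
(1 + q + q^2 + q^3) has coefficients 1,1,1,1 for degrees 0…3.
(1 + q^2 + q^3 + q^6) has coefficients 1,0,1,1,0,0,1 for degrees 0…6.
Multiplying by (q + q^2 + q^3 + q^4 + q^5 + q^6) gives running coefficients 0,1,1,2,3,3,3 for degrees 0…6.
Finally multiplying by (1 + q + q^2 + q^3), the product of all factors after the first has coefficients 0,1,2,4,7,9,11 for degrees 0…6.
[q^6] = 1·11 + 1·9 + 1·7 + 1·4 = 31.

31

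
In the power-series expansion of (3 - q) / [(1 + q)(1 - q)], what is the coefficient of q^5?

Partial fractions give a closed form: a_n = (2)·(-1)^n + (1)·1^n.
At n = 5: a_5 = -1.

-1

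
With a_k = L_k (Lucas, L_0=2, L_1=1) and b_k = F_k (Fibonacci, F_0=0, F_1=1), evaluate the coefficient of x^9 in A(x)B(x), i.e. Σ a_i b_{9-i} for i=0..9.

340

Write out a_i and b_{9-i} for i = 0,…,9 and sum the products.
Σ = 2·34 + 1·21 + 3·13 + 4·8 + 7·5 + 11·3 + 18·2 + 29·1 + 47·1 + 76·0 = 340.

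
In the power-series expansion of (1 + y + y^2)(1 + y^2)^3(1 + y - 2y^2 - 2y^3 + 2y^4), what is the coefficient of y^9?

-3

(1 + y + y^2) has coefficients 1,1,1 for degrees 0…2.
(1 + y^2)^3 has coefficients 1,0,3,0,3,0,1,0,0,0 for degrees 0…9.
Finally multiplying by (1 + y - 2y^2 - 2y^3 + 2y^4), the product of all factors after the first has coefficients 1,1,1,1,-1,-3,1,-5,4,-2 for degrees 0…9.
[y^9] = 1·(-2) + 1·4 + 1·(-5) = -3.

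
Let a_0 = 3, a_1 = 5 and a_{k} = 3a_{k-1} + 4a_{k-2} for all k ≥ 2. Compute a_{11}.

The ordinary generating function has denominator 1 - 3x - 4x^2.
Iterating the recurrence: a_0,…,a_{11} = 3, 5, 27, 101, 411, 1637, 6555, 26213, 104859, 419429, 1677723, 6710885.

6710885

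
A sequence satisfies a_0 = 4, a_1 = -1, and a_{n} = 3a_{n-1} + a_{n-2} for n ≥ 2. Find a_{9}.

2738

The ordinary generating function has denominator 1 - 3t - t^2.
Iterating the recurrence: a_0,…,a_{9} = 4, -1, 1, 2, 7, 23, 76, 251, 829, 2738.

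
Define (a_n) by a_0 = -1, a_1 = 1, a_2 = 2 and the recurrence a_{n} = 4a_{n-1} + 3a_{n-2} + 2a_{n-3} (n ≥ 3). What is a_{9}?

103147

The ordinary generating function has denominator 1 - 4t - 3t^2 - 2t^3.
Iterating the recurrence: a_0,…,a_{9} = -1, 1, 2, 9, 44, 207, 978, 4621, 21832, 103147.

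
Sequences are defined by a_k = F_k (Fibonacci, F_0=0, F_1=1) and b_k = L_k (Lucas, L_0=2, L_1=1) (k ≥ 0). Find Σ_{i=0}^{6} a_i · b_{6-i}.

This is [x^6] in the product of the two ordinary generating functions.
Σ = 0·18 + 1·11 + 1·7 + 2·4 + 3·3 + 5·1 + 8·2 = 56.

56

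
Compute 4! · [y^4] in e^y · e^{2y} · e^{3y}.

The EGF product rule gives c_4 = Σ_{k_1+k_2+k_3=4} C(4; k_1,k_2,k_3) · ∏ g_i(k_i), where e^y gives (1)^k; e^{2y} gives (2)^k; e^{3y} gives (3)^k.
g_1(k) for k = 0…4: 1, 1, 1, 1, 1.
g_2(k) for k = 0…4: 1, 2, 4, 8, 16.
g_3(k) for k = 0…4: 1, 3, 9, 27, 81.
First combine the last two factors: h(k) = Σ_j C(k,j)·g_2(j)·g_3(k−j) for k = 0…4: 1, 5, 25, 125, 625.
c_4 = Σ_k C(4,k)·g_1(k)·h(4−k) = 1·1·625 + 4·1·125 + 6·1·25 + 4·1·5 + 1·1·1 = 625 + 500 + 150 + 20 + 1 = 1296.

1296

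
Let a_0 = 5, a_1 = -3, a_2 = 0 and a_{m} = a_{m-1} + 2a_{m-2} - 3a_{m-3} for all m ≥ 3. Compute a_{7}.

-87

The ordinary generating function has denominator 1 - x - 2x^2 + 3x^3.
Iterating the recurrence: a_0,…,a_{7} = 5, -3, 0, -21, -12, -54, -15, -87.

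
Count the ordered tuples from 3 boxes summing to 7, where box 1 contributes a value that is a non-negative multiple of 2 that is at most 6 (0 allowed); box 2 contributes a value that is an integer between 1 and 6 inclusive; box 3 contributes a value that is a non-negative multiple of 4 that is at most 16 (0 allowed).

5

The generating function for the choices is (1 + t² + t⁴ + t⁶)·(t + t² + t³ + t⁴ + t⁵ + t⁶)·(1 + t⁴ + t⁸ + t¹² + t¹⁶); the count is [t⁷].
(1 + t² + t⁴ + t⁶) has coefficients 1,0,1,0,1,0,1 for degrees 0…6.
(t + t² + t³ + t⁴ + t⁵ + t⁶) has coefficients 0,1,1,1,1,1,1,0 for degrees 0…7.
Finally multiplying by (1 + t⁴ + t⁸ + t¹² + t¹⁶), the product of all factors after the first has coefficients 0,1,1,1,1,2,2,1 for degrees 0…7.
[t⁷] = 1·1 + 1·2 + 1·1 + 1·1 = 5.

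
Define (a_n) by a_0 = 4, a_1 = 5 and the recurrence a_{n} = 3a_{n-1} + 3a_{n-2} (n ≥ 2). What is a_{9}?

288360

The ordinary generating function has denominator 1 - 3x - 3x^2.
Iterating the recurrence: a_0,…,a_{9} = 4, 5, 27, 96, 369, 1395, 5292, 20061, 76059, 288360.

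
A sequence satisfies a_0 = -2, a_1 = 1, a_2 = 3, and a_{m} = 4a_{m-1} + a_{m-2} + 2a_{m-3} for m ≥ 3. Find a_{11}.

1189073

The ordinary generating function has denominator 1 - 4y - y^2 - 2y^3.
Iterating the recurrence: a_0,…,a_{11} = -2, 1, 3, 9, 41, 179, 775, 3361, 14577, 63219, 274175, 1189073.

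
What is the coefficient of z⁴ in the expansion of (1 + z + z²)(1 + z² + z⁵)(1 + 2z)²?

13

(1 + z + z²) has coefficients 1,1,1 for degrees 0…2.
(1 + z² + z⁵) has coefficients 1,0,1,0,0 for degrees 0…4.
Finally multiplying by (1 + 2z)², the product of all factors after the first has coefficients 1,4,5,4,4 for degrees 0…4.
[z⁴] = 1·4 + 1·4 + 1·5 = 13.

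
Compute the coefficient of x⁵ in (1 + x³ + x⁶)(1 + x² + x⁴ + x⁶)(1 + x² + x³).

(1 + x³ + x⁶) has coefficients 1,0,0,1,0,0 for degrees 0…5.
(1 + x² + x⁴ + x⁶) has coefficients 1,0,1,0,1,0 for degrees 0…5.
Finally multiplying by (1 + x² + x³), the product of all factors after the first has coefficients 1,0,2,1,2,1 for degrees 0…5.
[x⁵] = 1·1 + 1·2 = 3.

3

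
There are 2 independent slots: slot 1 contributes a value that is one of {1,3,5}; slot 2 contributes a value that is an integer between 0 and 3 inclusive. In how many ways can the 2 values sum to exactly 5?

2

The generating function for the choices is (y + y³ + y⁵)·(1 + y + y² + y³); the count is [y⁵].
(y + y³ + y⁵) has coefficients 0,1,0,1,0,1 for degrees 0…5.
(1 + y + y² + y³) has coefficients 1,1,1,1,0,0 for degrees 0…5.
[y⁵] = 1·0 + 1·1 + 1·1 = 2.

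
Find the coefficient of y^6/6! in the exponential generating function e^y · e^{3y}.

4096

The EGF product rule gives c_6 = Σ_{k_1+k_2=6} C(6; k_1,k_2) · ∏ g_i(k_i), where e^y gives (1)^k; e^{3y} gives (3)^k.
g_1(k) for k = 0…6: 1, 1, 1, 1, 1, 1, 1.
g_2(k) for k = 0…6: 1, 3, 9, 27, 81, 243, 729.
c_6 = Σ_k C(6,k)·g_1(k)·g_2(6−k) = 1·1·729 + 6·1·243 + 15·1·81 + 20·1·27 + 15·1·9 + 6·1·3 + 1·1·1 = 729 + 1458 + 1215 + 540 + 135 + 18 + 1 = 4096.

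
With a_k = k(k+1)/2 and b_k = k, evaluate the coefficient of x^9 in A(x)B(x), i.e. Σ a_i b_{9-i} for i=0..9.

330

The convolution is the x^9 coefficient of A(x)B(x).
Σ = 0·9 + 1·8 + 3·7 + 6·6 + 10·5 + 15·4 + 21·3 + 28·2 + 36·1 + 45·0 = 330.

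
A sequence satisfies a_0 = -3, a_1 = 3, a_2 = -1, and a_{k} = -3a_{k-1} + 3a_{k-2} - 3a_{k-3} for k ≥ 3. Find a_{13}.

17435331

The ordinary generating function has denominator 1 + 3t - 3t^2 + 3t^3.
Iterating the recurrence: a_0,…,a_{13} = -3, 3, -1, 21, -75, 291, -1161, 4581, -18099, 71523, -282609, 1116693, -4412475, 17435331.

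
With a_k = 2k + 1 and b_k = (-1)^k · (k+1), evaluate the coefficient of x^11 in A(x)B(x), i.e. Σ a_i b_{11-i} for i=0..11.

6

Write out a_i and b_{11-i} for i = 0,…,11 and sum the products.
Σ = 1·(-12) + 3·11 + 5·(-10) + 7·9 + 9·(-8) + 11·7 + 13·(-6) + 15·5 + 17·(-4) + 19·3 + 21·(-2) + 23·1 = 6.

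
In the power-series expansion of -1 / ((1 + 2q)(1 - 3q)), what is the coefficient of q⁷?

Partial fractions give a closed form: a_n = (-2/5)·(-2)^n + (-3/5)·3^n.
At n = 7: a_7 = -1261.

-1261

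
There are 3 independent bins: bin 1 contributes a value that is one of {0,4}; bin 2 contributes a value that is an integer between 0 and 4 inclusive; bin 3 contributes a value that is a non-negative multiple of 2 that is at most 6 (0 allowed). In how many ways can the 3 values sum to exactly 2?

The generating function for the choices is (1 + q^4)·(1 + q + q^2 + q^3 + q^4)·(1 + q^2 + q^4 + q^6); the count is [q^2].
(1 + q^4) has coefficients 1,0,0 for degrees 0…2.
(1 + q + q^2 + q^3 + q^4) has coefficients 1,1,1 for degrees 0…2.
Finally multiplying by (1 + q^2 + q^4 + q^6), the product of all factors after the first has coefficients 1,1,2 for degrees 0…2.
[q^2] = 1·2 = 2.

2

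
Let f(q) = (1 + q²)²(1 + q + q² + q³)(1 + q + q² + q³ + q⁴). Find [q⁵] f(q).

(1 + q²)² has coefficients 1,0,2,0,1 for degrees 0…4.
(1 + q + q² + q³) has coefficients 1,1,1,1,0,0 for degrees 0…5.
Finally multiplying by (1 + q + q² + q³ + q⁴), the product of all factors after the first has coefficients 1,2,3,4,4,3 for degrees 0…5.
[q⁵] = 1·3 + 2·4 + 1·2 = 13.

13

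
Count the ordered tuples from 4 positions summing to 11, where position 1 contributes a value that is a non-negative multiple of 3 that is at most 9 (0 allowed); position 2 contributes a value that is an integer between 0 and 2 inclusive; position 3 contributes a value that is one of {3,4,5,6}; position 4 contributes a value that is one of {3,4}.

The generating function for the choices is (1 + t^3 + t^6 + t^9)·(1 + t + t^2)·(t^3 + t^4 + t^5 + t^6)·(t^3 + t^4); the count is [t^11].
(1 + t^3 + t^6 + t^9) has coefficients 1,0,0,1,0,0,1,0,0,1 for degrees 0…9.
(1 + t + t^2) has coefficients 1,1,1,0,0,0,0,0,0,0,0,0 for degrees 0…11.
Multiplying by (t^3 + t^4 + t^5 + t^6) gives running coefficients 0,0,0,1,2,3,3,2,1,0,0,0 for degrees 0…11.
Finally multiplying by (t^3 + t^4), the product of all factors after the first has coefficients 0,0,0,0,0,0,1,3,5,6,5,3 for degrees 0…11.
[t^11] = 1·3 + 1·5 + 1·0 + 1·0 = 8.

8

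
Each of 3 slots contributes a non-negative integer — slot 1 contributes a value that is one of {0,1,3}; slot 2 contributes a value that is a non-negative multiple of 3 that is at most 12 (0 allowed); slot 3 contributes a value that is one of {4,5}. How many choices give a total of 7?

2

The generating function for the choices is (1 + t + t^3)·(1 + t^3 + t^6 + t^9 + t^12)·(t^4 + t^5); the count is [t^7].
(1 + t + t^3) has coefficients 1,1,0,1 for degrees 0…3.
(1 + t^3 + t^6 + t^9 + t^12) has coefficients 1,0,0,1,0,0,1,0 for degrees 0…7.
Finally multiplying by (t^4 + t^5), the product of all factors after the first has coefficients 0,0,0,0,1,1,0,1 for degrees 0…7.
[t^7] = 1·1 + 1·0 + 1·1 = 2.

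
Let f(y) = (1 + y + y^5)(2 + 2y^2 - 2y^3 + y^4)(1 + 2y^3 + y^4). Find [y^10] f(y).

4

(1 + y + y^5) has coefficients 1,1,0,0,0,1 for degrees 0…5.
(2 + 2y^2 - 2y^3 + y^4) has coefficients 2,0,2,-2,1,0,0,0,0,0,0 for degrees 0…10.
Finally multiplying by (1 + 2y^3 + y^4), the product of all factors after the first has coefficients 2,0,2,2,3,4,-2,0,1,0,0 for degrees 0…10.
[y^10] = 1·0 + 1·0 + 1·4 = 4.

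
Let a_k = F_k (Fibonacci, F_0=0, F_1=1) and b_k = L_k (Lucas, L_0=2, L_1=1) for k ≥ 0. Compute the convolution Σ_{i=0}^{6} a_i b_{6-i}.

This is [x^6] in the product of the two ordinary generating functions.
Σ = 0·18 + 1·11 + 1·7 + 2·4 + 3·3 + 5·1 + 8·2 = 56.

56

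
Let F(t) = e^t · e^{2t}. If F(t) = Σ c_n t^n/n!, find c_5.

243

The EGF product rule gives c_5 = Σ_{k_1+k_2=5} C(5; k_1,k_2) · ∏ g_i(k_i), where e^t gives (1)^k; e^{2t} gives (2)^k.
g_1(k) for k = 0…5: 1, 1, 1, 1, 1, 1.
g_2(k) for k = 0…5: 1, 2, 4, 8, 16, 32.
c_5 = Σ_k C(5,k)·g_1(k)·g_2(5−k) = 1·1·32 + 5·1·16 + 10·1·8 + 10·1·4 + 5·1·2 + 1·1·1 = 32 + 80 + 80 + 40 + 10 + 1 = 243.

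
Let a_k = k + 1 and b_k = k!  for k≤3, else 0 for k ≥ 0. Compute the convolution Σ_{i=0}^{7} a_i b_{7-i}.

57

This is [x^7] in the product of the two ordinary generating functions.
Σ = 1·0 + 2·0 + 3·0 + 4·0 + 5·6 + 6·2 + 7·1 + 8·1 = 57.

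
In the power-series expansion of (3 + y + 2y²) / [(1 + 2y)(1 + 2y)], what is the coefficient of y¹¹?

The denominator gives the recurrence a_n = −4a_(n−1) − 4a_(n−2) for n ≥ 3; the numerator fixes a_0 = 3, a_1 = -11, a_2 = 34.
Iterating: 3, -11, 34, -92, 232, -560, 1312, -3008, 6784, -15104, 33280, -72704, so a_11 = -72704.

-72704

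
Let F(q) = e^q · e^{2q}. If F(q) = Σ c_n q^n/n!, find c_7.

2187

The EGF product rule gives c_7 = Σ_{k_1+k_2=7} C(7; k_1,k_2) · ∏ g_i(k_i), where e^q gives (1)^k; e^{2q} gives (2)^k.
g_1(k) for k = 0…7: 1, 1, 1, 1, 1, 1, 1, 1.
g_2(k) for k = 0…7: 1, 2, 4, 8, 16, 32, 64, 128.
c_7 = Σ_k C(7,k)·g_1(k)·g_2(7−k) = 1·1·128 + 7·1·64 + 21·1·32 + 35·1·16 + 35·1·8 + 21·1·4 + 7·1·2 + 1·1·1 = 128 + 448 + 672 + 560 + 280 + 84 + 14 + 1 = 2187.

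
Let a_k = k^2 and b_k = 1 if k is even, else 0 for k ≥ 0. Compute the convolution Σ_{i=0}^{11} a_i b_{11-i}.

286

This is [x^11] in the product of the two ordinary generating functions.
Σ = 0·0 + 1·1 + 4·0 + 9·1 + 16·0 + 25·1 + 36·0 + 49·1 + 64·0 + 81·1 + 100·0 + 121·1 = 286.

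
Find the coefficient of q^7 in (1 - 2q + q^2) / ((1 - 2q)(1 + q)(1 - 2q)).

The denominator gives the recurrence a_n = 3a_(n−1) − 4a_(n−3) for n ≥ 3; the numerator fixes a_0 = 1, a_1 = 1, a_2 = 4.
Iterating: 1, 1, 4, 8, 20, 44, 100, 220, so a_7 = 220.

220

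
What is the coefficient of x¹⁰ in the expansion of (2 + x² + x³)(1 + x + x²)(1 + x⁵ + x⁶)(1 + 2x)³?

(2 + x² + x³) has coefficients 2,0,1,1 for degrees 0…3.
(1 + x + x²) has coefficients 1,1,1,0,0,0,0,0,0,0,0 for degrees 0…10.
Multiplying by (1 + x⁵ + x⁶) gives running coefficients 1,1,1,0,0,1,2,2,1,0,0 for degrees 0…10.
Finally multiplying by (1 + 2x)³, the product of all factors after the first has coefficients 1,7,19,26,20,9,8,26,45,46,28 for degrees 0…10.
[x¹⁰] = 2·28 + 1·45 + 1·26 = 127.

127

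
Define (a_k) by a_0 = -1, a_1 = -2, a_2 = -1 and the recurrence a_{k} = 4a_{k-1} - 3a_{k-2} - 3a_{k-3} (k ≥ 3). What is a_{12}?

47474

The ordinary generating function has denominator 1 - 4t + 3t^2 + 3t^3.
Iterating the recurrence: a_0,…,a_{12} = -1, -2, -1, 5, 29, 104, 314, 857, 2174, 5183, 11639, 24485, 47474.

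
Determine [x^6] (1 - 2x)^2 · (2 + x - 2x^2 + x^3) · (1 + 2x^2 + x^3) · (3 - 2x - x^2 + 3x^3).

-79

(1 - 2x)^2 has coefficients 1,-4,4 for degrees 0…2.
(2 + x - 2x^2 + x^3) has coefficients 2,1,-2,1,0,0,0 for degrees 0…6.
Multiplying by (1 + 2x^2 + x^3) gives running coefficients 2,1,2,5,-3,0,1 for degrees 0…6.
Finally multiplying by (3 - 2x - x^2 + 3x^3), the product of all factors after the first has coefficients 6,-1,2,16,-18,7,21 for degrees 0…6.
[x^6] = 1·21 − 4·7 + 4·(-18) = -79.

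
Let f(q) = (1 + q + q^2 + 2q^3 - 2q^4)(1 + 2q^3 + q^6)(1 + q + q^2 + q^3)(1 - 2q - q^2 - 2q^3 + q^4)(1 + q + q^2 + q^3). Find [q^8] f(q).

-88

(1 + q + q^2 + 2q^3 - 2q^4) has coefficients 1,1,1,2,-2 for degrees 0…4.
(1 + 2q^3 + q^6) has coefficients 1,0,0,2,0,0,1,0,0 for degrees 0…8.
Multiplying by (1 + q + q^2 + q^3) gives running coefficients 1,1,1,3,2,2,3,1,1 for degrees 0…8.
Multiplying by (1 - 2q - q^2 - 2q^3 + q^4) gives running coefficients 1,-1,-2,-2,-6,-6,-8,-8,-6 for degrees 0…8.
Finally multiplying by (1 + q + q^2 + q^3), the product of all factors after the first has coefficients 1,0,-2,-4,-11,-16,-22,-28,-28 for degrees 0…8.
[q^8] = 1·(-28) + 1·(-28) + 1·(-22) + 2·(-16) − 2·(-11) = -88.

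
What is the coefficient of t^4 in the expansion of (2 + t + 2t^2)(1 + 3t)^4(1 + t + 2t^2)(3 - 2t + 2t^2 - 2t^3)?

2064

(2 + t + 2t^2) has coefficients 2,1,2 for degrees 0…2.
(1 + 3t)^4 has coefficients 1,12,54,108,81 for degrees 0…4.
Multiplying by (1 + t + 2t^2) gives running coefficients 1,13,68,186,297 for degrees 0…4.
Finally multiplying by (3 - 2t + 2t^2 - 2t^3), the product of all factors after the first has coefficients 3,37,180,446,629 for degrees 0…4.
[t^4] = 2·629 + 1·446 + 2·180 = 2064.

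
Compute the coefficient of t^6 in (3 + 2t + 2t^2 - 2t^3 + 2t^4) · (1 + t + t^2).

(3 + 2t + 2t^2 - 2t^3 + 2t^4) has coefficients 3,2,2,-2,2 for degrees 0…4.
(1 + t + t^2) has coefficients 1,1,1,0,0,0,0 for degrees 0…6.
[t^6] = 3·0 + 2·0 + 2·0 − 2·0 + 2·1 = 2.

2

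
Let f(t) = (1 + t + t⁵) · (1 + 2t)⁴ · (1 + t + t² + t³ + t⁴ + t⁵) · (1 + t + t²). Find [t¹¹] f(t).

322

(1 + t + t⁵) has coefficients 1,1,0,0,0,1 for degrees 0…5.
(1 + 2t)⁴ has coefficients 1,8,24,32,16,0,0,0,0,0,0,0 for degrees 0…11.
Multiplying by (1 + t + t² + t³ + t⁴ + t⁵) gives running coefficients 1,9,33,65,81,81,80,72,48,16,0,0 for degrees 0…11.
Finally multiplying by (1 + t + t²), the product of all factors after the first has coefficients 1,10,43,107,179,227,242,233,200,136,64,16 for degrees 0…11.
[t¹¹] = 1·16 + 1·64 + 1·242 = 322.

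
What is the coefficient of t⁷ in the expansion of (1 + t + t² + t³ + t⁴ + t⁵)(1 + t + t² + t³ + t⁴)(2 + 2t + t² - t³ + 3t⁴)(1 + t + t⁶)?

(1 + t + t² + t³ + t⁴ + t⁵) has coefficients 1,1,1,1,1,1 for degrees 0…5.
(1 + t + t² + t³ + t⁴) has coefficients 1,1,1,1,1,0,0,0 for degrees 0…7.
Multiplying by (2 + 2t + t² - t³ + 3t⁴) gives running coefficients 2,4,5,4,7,5,3,2 for degrees 0…7.
Finally multiplying by (1 + t + t⁶), the product of all factors after the first has coefficients 2,6,9,9,11,12,10,9 for degrees 0…7.
[t⁷] = 1·9 + 1·10 + 1·12 + 1·11 + 1·9 + 1·9 = 60.

60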